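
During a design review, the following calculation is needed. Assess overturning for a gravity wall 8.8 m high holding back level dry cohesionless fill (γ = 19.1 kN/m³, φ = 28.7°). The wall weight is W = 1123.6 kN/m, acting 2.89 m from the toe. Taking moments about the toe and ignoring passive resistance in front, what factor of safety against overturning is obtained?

K_a = tan²(45° − 28.7°/2) = 0.3511.
P_a = ½K_aγH² = 0.5×0.3511×19.1×8.8² = 259.7 kN/m, acting at H/3 = 2.933 m above the base.
Overturning moment M_o = P_a × H/3 = 259.7 × 2.933 = 761.8.
Resisting moment M_r = W × 2.89 = 1123.6 × 2.89 = 3247.
FS_overturning = M_r/M_o = 3247/761.8 = 4.263.

4.26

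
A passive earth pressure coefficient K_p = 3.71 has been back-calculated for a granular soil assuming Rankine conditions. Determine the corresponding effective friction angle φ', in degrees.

K_p = (1+sin φ)/(1−sin φ) ⇒ sin φ = (K_p − 1)/(K_p + 1) = 0.5754.
φ = arcsin(0.5754) = 35.13°.

35.1°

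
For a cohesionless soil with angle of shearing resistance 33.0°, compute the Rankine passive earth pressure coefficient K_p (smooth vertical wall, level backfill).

K_p = (1 + sin φ)/(1 − sin φ) = tan²(45° + 33.0°/2) = 3.392.

3.39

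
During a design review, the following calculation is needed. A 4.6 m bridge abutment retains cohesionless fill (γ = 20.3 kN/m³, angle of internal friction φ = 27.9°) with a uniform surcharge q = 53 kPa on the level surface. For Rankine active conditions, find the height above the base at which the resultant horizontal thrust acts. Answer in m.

K_a = 0.3625.
Triangular part P₁ = ½K_aγH² = 77.85 at H/3 = 1.533 m; rectangular part P₂ = K_a q H = 88.37 at H/2 = 2.300 m.
ȳ = (P₁·1.533 + P₂·2.300)/(P₁+P₂) = 1.941 m.

1.94 m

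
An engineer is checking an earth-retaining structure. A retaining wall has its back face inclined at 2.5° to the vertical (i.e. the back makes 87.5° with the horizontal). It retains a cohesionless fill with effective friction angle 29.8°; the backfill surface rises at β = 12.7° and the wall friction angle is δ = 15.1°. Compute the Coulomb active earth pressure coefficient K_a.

0.384

K_a = sin²(α+φ) / [sin²α · sin(α−δ) · (1 + √{sin(φ+δ)sin(φ−β) / (sin(α−δ)sin(α+β))})²].
With α = 87.5°, φ = 29.8°, δ = 15.1°, β = 12.7°: K_a = 0.3839.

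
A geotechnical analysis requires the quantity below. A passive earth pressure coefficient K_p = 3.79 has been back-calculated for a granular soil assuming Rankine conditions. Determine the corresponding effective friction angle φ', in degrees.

35.6°

K_p = (1+sin φ)/(1−sin φ) ⇒ sin φ = (K_p − 1)/(K_p + 1) = 0.5825.
φ = arcsin(0.5825) = 35.62°.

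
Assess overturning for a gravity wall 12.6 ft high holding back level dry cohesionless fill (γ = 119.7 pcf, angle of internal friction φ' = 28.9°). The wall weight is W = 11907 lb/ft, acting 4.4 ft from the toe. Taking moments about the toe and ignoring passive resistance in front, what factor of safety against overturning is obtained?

3.77

K_a = tan²(45° − 28.9°/2) = 0.3484.
P_a = ½K_aγH² = 0.5×0.3484×119.7×12.6² = 3310 lb/ft, acting at H/3 = 4.200 ft above the base.
Overturning moment M_o = P_a × H/3 = 3310 × 4.200 = 13900.
Resisting moment M_r = W × 4.4 = 11907 × 4.4 = 52390.
FS_overturning = M_r/M_o = 52390/13900 = 3.769.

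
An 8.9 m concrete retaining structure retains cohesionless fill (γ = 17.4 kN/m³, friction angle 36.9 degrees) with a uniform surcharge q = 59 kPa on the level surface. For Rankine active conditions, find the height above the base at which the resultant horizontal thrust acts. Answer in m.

3.61 m

K_a = 0.2497.
Triangular part P₁ = ½K_aγH² = 172.1 at H/3 = 2.967 m; rectangular part P₂ = K_a q H = 131.1 at H/2 = 4.450 m.
ȳ = (P₁·2.967 + P₂·4.450)/(P₁+P₂) = 3.608 m.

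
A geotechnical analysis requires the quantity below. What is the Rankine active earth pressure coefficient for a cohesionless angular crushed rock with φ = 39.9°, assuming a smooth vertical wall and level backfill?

K_a = tan²(45° − φ/2) = tan²(25.05°) = 0.2184.

0.218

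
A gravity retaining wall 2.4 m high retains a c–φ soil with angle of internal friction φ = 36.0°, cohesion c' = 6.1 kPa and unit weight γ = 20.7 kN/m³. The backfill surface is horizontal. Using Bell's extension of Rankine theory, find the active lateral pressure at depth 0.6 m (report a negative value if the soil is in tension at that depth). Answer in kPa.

-2.99 kPa

K_a = (1 − sin φ)/(1 + sin φ) = 0.2596.
σ_a = K_a γ z − 2c√K_a = 0.2596×20.7×0.6 − 2×6.1×0.5095 = -2.992 kPa.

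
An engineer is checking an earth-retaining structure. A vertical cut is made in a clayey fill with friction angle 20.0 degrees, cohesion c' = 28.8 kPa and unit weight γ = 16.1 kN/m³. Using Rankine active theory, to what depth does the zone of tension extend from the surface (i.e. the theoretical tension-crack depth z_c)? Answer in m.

5.11 m

K_a = tan²(45° − 20.0°/2) = 0.4903; √K_a = 0.7002.
The active pressure is zero where K_a γ z = 2c√K_a, so z_c = 2c/(γ√K_a) = 2×28.8/(16.1×0.7002) = 5.109 m.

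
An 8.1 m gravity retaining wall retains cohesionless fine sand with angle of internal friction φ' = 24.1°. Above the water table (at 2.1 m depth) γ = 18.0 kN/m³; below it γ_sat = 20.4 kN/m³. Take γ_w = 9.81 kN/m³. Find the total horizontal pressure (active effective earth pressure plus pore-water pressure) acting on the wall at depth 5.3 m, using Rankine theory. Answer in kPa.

K_a = (1 − sin φ)/(1 + sin φ) = 0.4201.
γ' = 20.4 − 9.81 = 10.59 kN/m³.
Effective vertical stress at 5.3 m: σ'_v = 18.0×2.1 + 10.59×3.20 = 71.69 kPa.
σ'_h = K_a σ'_v = 0.4201 × 71.69 = 30.12 kPa; u = γ_w × 3.20 = 31.39 kPa.
Total σ_h = 30.12 + 31.39 = 61.51 kPa.

61.5 kPa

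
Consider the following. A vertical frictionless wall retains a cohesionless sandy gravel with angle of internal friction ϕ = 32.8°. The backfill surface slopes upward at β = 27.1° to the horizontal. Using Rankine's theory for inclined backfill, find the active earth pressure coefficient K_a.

0.449

K_a = cos β · (cos β − √(cos²β − cos²φ)) / (cos β + √(cos²β − cos²φ)).
cos β = 0.8902, cos φ = 0.8406, √(cos²β − cos²φ) = 0.2931.
K_a = 0.8902 × (0.8902 − 0.2931)/(0.8902 + 0.2931) = 0.4492.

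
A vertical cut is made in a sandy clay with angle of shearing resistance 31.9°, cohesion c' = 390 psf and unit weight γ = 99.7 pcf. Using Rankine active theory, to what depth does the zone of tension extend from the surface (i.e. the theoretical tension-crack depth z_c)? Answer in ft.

K_a = tan²(45° − 31.9°/2) = 0.3085; √K_a = 0.5555.
The active pressure is zero where K_a γ z = 2c√K_a, so z_c = 2c/(γ√K_a) = 2×390/(99.7×0.5555) = 14.08 ft.

14.1 ft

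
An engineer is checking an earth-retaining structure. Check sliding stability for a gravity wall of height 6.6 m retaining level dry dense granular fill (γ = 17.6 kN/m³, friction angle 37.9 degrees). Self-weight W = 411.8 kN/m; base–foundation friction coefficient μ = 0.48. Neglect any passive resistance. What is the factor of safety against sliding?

2.16

K_a = tan²(45° − 37.9°/2) = 0.2389.
P_a = ½K_aγH² = 0.5×0.2389×17.6×6.6² = 91.59 kN/m, acting at H/3 = 2.200 m above the base.
FS_sliding = μW / P_a = 0.48×411.8 / 91.59 = 2.158.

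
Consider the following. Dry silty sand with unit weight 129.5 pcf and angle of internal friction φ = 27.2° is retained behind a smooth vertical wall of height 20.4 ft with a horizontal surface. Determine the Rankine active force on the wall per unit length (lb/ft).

K_a = tan²(45° − φ/2) = 0.3726.
P_a = ½ K_a γ H² = 0.5 × 0.3726 × 129.5 × 20.4² = 10040 lb/ft.

10000 lb/ft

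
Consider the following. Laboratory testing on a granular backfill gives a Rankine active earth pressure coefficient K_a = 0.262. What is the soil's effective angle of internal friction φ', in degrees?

35.8°

K_a = tan²(45° − φ/2) ⇒ 45° − φ/2 = arctan(√0.262) = 27.11°.
φ = 2(45° − 27.11°) = 35.79°.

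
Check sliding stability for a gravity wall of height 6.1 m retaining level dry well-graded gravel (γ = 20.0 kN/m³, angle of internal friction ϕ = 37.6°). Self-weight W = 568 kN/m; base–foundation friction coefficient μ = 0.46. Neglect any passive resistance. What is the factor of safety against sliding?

K_a = tan²(45° − 37.6°/2) = 0.2421.
P_a = ½K_aγH² = 0.5×0.2421×20.0×6.1² = 90.09 kN/m, acting at H/3 = 2.033 m above the base.
FS_sliding = μW / P_a = 0.46×568 / 90.09 = 2.900.

2.90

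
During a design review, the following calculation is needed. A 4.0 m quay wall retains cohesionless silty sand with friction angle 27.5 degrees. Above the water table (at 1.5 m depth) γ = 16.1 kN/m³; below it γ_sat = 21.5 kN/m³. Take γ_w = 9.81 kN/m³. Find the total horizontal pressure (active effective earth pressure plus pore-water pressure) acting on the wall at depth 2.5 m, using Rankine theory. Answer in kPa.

K_a = (1 − sin φ)/(1 + sin φ) = 0.3682.
γ' = 21.5 − 9.81 = 11.69 kN/m³.
Effective vertical stress at 2.5 m: σ'_v = 16.1×1.5 + 11.69×1.00 = 35.84 kPa.
σ'_h = K_a σ'_v = 0.3682 × 35.84 = 13.20 kPa; u = γ_w × 1.00 = 9.810 kPa.
Total σ_h = 13.20 + 9.810 = 23.01 kPa.

23.0 kPa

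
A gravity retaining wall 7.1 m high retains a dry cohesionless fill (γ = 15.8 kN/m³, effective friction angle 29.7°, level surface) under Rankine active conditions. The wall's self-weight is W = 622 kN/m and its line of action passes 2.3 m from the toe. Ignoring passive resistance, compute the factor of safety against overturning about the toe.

4.50

K_a = tan²(45° − 29.7°/2) = 0.3374.
P_a = ½K_aγH² = 0.5×0.3374×15.8×7.1² = 134.4 kN/m, acting at H/3 = 2.367 m above the base.
Overturning moment M_o = P_a × H/3 = 134.4 × 2.367 = 318.0.
Resisting moment M_r = W × 2.3 = 622 × 2.3 = 1431.
FS_overturning = M_r/M_o = 1431/318.0 = 4.499.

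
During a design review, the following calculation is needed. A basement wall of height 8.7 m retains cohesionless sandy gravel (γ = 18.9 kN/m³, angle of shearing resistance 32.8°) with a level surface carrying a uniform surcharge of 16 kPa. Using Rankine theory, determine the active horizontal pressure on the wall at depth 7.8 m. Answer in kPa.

K_a = (1 − sin φ)/(1 + sin φ) = 0.2973.
σ_v = γz + q = 18.9 × 7.8 + 16 = 163.4 kPa.
σ_h = K_a σ_v = 0.2973 × 163.4 = 48.58 kPa.

48.6 kPa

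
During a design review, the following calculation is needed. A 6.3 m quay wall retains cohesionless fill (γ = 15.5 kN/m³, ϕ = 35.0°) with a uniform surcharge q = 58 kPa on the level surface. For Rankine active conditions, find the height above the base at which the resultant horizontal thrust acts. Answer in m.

K_a = 0.2710.
Triangular part P₁ = ½K_aγH² = 83.36 at H/3 = 2.100 m; rectangular part P₂ = K_a q H = 99.02 at H/2 = 3.150 m.
ȳ = (P₁·2.100 + P₂·3.150)/(P₁+P₂) = 2.670 m.

2.67 m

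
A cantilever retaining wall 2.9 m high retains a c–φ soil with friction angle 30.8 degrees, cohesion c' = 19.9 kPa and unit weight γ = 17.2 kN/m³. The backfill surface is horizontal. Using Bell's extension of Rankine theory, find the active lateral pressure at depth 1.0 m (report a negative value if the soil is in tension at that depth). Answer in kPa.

K_a = (1 − sin φ)/(1 + sin φ) = 0.3227.
σ_a = K_a γ z − 2c√K_a = 0.3227×17.2×1.0 − 2×19.9×0.5681 = -17.06 kPa.

-17.1 kPa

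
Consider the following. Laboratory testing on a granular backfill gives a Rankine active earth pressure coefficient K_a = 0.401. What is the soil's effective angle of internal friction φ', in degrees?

K_a = tan²(45° − φ/2) ⇒ 45° − φ/2 = arctan(√0.401) = 32.34°.
φ = 2(45° − 32.34°) = 25.31°.

25.3°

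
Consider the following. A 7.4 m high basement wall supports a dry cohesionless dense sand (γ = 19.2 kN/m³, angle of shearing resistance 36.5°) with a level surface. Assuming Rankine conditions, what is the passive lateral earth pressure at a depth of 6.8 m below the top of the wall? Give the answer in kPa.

514 kPa

K_p = (1 + sin φ)/(1 − sin φ) = 3.936.
σ_h = K_p γ z = 3.936 × 19.2 × 6.8 = 513.9 kPa.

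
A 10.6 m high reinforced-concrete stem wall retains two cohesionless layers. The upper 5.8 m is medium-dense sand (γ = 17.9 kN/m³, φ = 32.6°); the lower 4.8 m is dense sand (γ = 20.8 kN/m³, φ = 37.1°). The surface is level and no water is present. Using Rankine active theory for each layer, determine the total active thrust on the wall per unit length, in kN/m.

273 kN/m

K_a1 = tan²(45°−32.6°/2) = 0.2997; K_a2 = tan²(45°−37.1°/2) = 0.2475.
Layer 1: σ at base = K_a1 γ₁ h₁ = 31.12 kPa; P₁ = ½×31.12×5.8 = 90.24.
Layer 2: σ_v at top = γ₁h₁ = 103.8; σ_h top = K_a2×103.8 = 25.70; σ_h base = K_a2×(103.8+20.8×4.8) = 50.41.
P₂ = ½(25.70+50.41)×4.8 = 182.6. Total P_a = 90.24+182.6 = 272.9 kN/m.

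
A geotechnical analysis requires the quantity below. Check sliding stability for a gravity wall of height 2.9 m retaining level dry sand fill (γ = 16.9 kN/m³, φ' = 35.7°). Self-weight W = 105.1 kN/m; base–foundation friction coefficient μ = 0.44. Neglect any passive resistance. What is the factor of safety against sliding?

K_a = tan²(45° − 35.7°/2) = 0.2630.
P_a = ½K_aγH² = 0.5×0.2630×16.9×2.9² = 18.69 kN/m, acting at H/3 = 0.9667 m above the base.
FS_sliding = μW / P_a = 0.44×105.1 / 18.69 = 2.474.

2.47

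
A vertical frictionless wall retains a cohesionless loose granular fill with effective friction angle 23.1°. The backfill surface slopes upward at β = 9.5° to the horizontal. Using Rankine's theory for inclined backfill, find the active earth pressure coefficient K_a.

0.463

K_a = cos β · (cos β − √(cos²β − cos²φ)) / (cos β + √(cos²β − cos²φ)).
cos β = 0.9863, cos φ = 0.9198, √(cos²β − cos²φ) = 0.3559.
K_a = 0.9863 × (0.9863 − 0.3559)/(0.9863 + 0.3559) = 0.4632.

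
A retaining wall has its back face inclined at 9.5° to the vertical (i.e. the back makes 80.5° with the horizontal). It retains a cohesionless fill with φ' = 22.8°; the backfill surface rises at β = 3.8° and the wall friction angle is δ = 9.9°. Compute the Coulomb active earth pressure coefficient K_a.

0.503

K_a = sin²(α+φ) / [sin²α · sin(α−δ) · (1 + √{sin(φ+δ)sin(φ−β) / (sin(α−δ)sin(α+β))})²].
With α = 80.5°, φ = 22.8°, δ = 9.9°, β = 3.8°: K_a = 0.5027.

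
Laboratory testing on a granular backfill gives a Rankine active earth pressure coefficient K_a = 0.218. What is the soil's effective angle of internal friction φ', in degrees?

39.9°

K_a = tan²(45° − φ/2) ⇒ 45° − φ/2 = arctan(√0.218) = 25.03°.
φ = 2(45° − 25.03°) = 39.94°.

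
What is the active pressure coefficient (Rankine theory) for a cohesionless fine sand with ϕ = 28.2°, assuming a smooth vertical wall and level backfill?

K_a = tan²(45° − φ/2) = tan²(30.90°) = 0.3582.

0.358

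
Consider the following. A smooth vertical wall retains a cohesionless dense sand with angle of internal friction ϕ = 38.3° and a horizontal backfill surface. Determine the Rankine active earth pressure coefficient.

0.235

K_a = tan²(45° − φ/2) = tan²(25.85°) = 0.2347.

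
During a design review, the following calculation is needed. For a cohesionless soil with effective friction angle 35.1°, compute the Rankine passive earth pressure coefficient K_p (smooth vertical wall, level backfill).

K_p = (1 + sin φ)/(1 − sin φ) = tan²(45° + 35.1°/2) = 3.706.

3.71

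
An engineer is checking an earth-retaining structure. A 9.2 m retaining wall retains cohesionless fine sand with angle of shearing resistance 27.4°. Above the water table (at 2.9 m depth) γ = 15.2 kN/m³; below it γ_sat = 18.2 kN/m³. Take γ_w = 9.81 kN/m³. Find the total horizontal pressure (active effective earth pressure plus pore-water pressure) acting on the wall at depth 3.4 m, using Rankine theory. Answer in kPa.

22.8 kPa

K_a = (1 − sin φ)/(1 + sin φ) = 0.3697.
γ' = 18.2 − 9.81 = 8.390 kN/m³.
Effective vertical stress at 3.4 m: σ'_v = 15.2×2.9 + 8.390×0.500 = 48.27 kPa.
σ'_h = K_a σ'_v = 0.3697 × 48.27 = 17.85 kPa; u = γ_w × 0.500 = 4.905 kPa.
Total σ_h = 17.85 + 4.905 = 22.75 kPa.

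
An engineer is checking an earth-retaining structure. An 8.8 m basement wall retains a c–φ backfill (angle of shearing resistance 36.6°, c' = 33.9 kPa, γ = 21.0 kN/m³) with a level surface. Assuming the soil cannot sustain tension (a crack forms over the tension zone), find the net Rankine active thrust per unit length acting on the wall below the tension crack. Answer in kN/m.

K_a = 0.2530; √K_a = 0.5029.
Tension-crack depth z_c = 2c/(γ√K_a) = 2×33.9/(21.0×0.5029) = 6.419 m.
σ_a at base = K_a γ H − 2c√K_a = 0.2530×21.0×8.8 − 2×33.9×0.5029 = 12.65 kPa.
P_a = ½ × 12.65 × (H − z_c) = 0.5×12.65×2.381 = 15.05 kN/m.

15.1 kN/m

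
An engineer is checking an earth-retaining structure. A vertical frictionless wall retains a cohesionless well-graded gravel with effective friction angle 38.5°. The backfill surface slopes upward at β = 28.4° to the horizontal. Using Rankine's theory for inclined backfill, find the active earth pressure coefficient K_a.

K_a = cos β · (cos β − √(cos²β − cos²φ)) / (cos β + √(cos²β − cos²φ)).
cos β = 0.8796, cos φ = 0.7826, √(cos²β − cos²φ) = 0.4016.
K_a = 0.8796 × (0.8796 − 0.4016)/(0.8796 + 0.4016) = 0.3282.

0.328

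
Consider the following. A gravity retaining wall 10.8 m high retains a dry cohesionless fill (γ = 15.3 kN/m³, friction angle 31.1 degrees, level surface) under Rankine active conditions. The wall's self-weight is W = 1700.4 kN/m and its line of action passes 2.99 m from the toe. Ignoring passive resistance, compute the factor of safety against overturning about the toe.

4.96

K_a = tan²(45° − 31.1°/2) = 0.3188.
P_a = ½K_aγH² = 0.5×0.3188×15.3×10.8² = 284.5 kN/m, acting at H/3 = 3.600 m above the base.
Overturning moment M_o = P_a × H/3 = 284.5 × 3.600 = 1024.
Resisting moment M_r = W × 2.99 = 1700.4 × 2.99 = 5084.
FS_overturning = M_r/M_o = 5084/1024 = 4.965.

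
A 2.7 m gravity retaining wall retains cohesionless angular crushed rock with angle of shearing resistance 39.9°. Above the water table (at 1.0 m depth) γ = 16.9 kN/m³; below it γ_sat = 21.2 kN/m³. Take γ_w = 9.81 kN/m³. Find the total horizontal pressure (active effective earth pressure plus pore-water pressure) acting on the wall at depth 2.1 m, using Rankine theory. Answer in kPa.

K_a = (1 − sin φ)/(1 + sin φ) = 0.2184.
γ' = 21.2 − 9.81 = 11.39 kN/m³.
Effective vertical stress at 2.1 m: σ'_v = 16.9×1.0 + 11.39×1.10 = 29.43 kPa.
σ'_h = K_a σ'_v = 0.2184 × 29.43 = 6.428 kPa; u = γ_w × 1.10 = 10.79 kPa.
Total σ_h = 6.428 + 10.79 = 17.22 kPa.

17.2 kPa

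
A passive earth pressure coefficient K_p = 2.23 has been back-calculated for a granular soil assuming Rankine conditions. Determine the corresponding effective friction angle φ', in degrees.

K_p = (1+sin φ)/(1−sin φ) ⇒ sin φ = (K_p − 1)/(K_p + 1) = 0.3808.
φ = arcsin(0.3808) = 22.38°.

22.4°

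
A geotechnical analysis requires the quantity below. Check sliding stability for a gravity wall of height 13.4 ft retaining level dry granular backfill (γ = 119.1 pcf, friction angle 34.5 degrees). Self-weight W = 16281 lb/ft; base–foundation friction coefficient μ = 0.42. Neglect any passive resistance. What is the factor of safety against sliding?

K_a = tan²(45° − 34.5°/2) = 0.2768.
P_a = ½K_aγH² = 0.5×0.2768×119.1×13.4² = 2960 lb/ft, acting at H/3 = 4.467 ft above the base.
FS_sliding = μW / P_a = 0.42×16281 / 2960 = 2.310.

2.31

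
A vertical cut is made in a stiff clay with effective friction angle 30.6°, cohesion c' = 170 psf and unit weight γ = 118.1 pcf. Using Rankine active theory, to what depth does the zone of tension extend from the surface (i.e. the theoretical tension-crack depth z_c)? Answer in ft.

5.05 ft

K_a = tan²(45° − 30.6°/2) = 0.3253; √K_a = 0.5704.
The active pressure is zero where K_a γ z = 2c√K_a, so z_c = 2c/(γ√K_a) = 2×170/(118.1×0.5704) = 5.047 ft.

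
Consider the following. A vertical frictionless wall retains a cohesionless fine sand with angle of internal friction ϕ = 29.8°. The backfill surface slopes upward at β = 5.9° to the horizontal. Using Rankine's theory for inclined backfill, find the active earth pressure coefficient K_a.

0.342

K_a = cos β · (cos β − √(cos²β − cos²φ)) / (cos β + √(cos²β − cos²φ)).
cos β = 0.9947, cos φ = 0.8678, √(cos²β − cos²φ) = 0.4862.
K_a = 0.9947 × (0.9947 − 0.4862)/(0.9947 + 0.4862) = 0.3415.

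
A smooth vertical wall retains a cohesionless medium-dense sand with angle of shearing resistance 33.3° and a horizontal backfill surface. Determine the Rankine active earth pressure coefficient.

0.291

K_a = tan²(45° − φ/2) = tan²(28.35°) = 0.2911.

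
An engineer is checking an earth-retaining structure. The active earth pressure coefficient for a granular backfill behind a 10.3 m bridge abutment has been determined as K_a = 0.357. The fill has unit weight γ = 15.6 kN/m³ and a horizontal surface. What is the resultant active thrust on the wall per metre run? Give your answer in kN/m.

295 kN/m

P = ½ K_a γ H² = 0.5 × 0.357 × 15.6 × 10.3² = 295.4 kN/m.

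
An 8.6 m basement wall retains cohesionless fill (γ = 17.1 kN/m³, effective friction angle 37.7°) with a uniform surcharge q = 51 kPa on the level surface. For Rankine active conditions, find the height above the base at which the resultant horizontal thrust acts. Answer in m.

3.45 m

K_a = 0.2411.
Triangular part P₁ = ½K_aγH² = 152.4 at H/3 = 2.867 m; rectangular part P₂ = K_a q H = 105.7 at H/2 = 4.300 m.
ȳ = (P₁·2.867 + P₂·4.300)/(P₁+P₂) = 3.454 m.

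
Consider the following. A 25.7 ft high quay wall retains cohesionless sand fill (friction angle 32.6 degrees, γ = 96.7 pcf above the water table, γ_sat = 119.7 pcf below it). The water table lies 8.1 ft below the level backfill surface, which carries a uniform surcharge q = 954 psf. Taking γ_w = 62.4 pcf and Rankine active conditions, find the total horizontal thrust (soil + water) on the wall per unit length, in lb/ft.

K_a = tan²(45° − φ/2) = 0.2997.
γ' = 119.7 − 62.4 = 57.30 pcf. h₂ = H − d_w = 17.6 ft.
σ'_h: at surface K_a·q = 286.0; at WT K_a(q+γd_w) = 520.7; at base K_a(q+γd_w+γ'h₂) = 823.0 psf.
P₁ = ½(286.0+520.7)×8.1 = 3267; P₂ = ½(520.7+823.0)×17.6 = 11820; P_w = ½γ_w h₂² = 9665.
Total = 3267+11820+9665 = 24760 lb/ft.

24800 lb/ft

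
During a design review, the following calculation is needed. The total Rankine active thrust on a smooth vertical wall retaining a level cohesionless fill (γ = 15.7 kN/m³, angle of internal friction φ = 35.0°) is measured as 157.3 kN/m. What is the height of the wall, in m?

8.60 m

K_a = 0.2710. P_a = ½ K_a γ H² ⇒ H = √(2P_a/(K_a γ)).
H = √(2×157.3/(0.2710×15.7)) = 8.599 m.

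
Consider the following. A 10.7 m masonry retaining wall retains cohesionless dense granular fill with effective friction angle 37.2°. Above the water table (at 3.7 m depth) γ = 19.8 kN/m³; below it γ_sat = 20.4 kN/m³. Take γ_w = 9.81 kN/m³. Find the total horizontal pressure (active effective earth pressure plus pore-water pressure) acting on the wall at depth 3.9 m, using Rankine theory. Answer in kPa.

20.5 kPa

K_a = (1 − sin φ)/(1 + sin φ) = 0.2464.
γ' = 20.4 − 9.81 = 10.59 kN/m³.
Effective vertical stress at 3.9 m: σ'_v = 19.8×3.7 + 10.59×0.200 = 75.38 kPa.
σ'_h = K_a σ'_v = 0.2464 × 75.38 = 18.57 kPa; u = γ_w × 0.200 = 1.962 kPa.
Total σ_h = 18.57 + 1.962 = 20.54 kPa.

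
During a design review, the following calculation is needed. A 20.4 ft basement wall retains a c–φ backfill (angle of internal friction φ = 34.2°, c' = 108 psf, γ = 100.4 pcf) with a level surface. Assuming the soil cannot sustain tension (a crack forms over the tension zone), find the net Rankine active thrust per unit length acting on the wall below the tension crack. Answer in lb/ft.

3760 lb/ft

K_a = 0.2803; √K_a = 0.5295.
Tension-crack depth z_c = 2c/(γ√K_a) = 2×108/(100.4×0.5295) = 4.063 ft.
σ_a at base = K_a γ H − 2c√K_a = 0.2803×100.4×20.4 − 2×108×0.5295 = 459.8 psf.
P_a = ½ × 459.8 × (H − z_c) = 0.5×459.8×16.34 = 3756 lb/ft.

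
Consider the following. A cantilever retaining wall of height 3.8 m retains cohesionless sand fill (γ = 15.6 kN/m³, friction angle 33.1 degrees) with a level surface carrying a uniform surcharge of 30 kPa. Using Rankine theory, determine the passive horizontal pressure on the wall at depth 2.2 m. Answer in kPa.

219 kPa

K_p = (1 + sin φ)/(1 − sin φ) = 3.406.
σ_v = γz + q = 15.6 × 2.2 + 30 = 64.32 kPa.
σ_h = K_p σ_v = 3.406 × 64.32 = 219.1 kPa.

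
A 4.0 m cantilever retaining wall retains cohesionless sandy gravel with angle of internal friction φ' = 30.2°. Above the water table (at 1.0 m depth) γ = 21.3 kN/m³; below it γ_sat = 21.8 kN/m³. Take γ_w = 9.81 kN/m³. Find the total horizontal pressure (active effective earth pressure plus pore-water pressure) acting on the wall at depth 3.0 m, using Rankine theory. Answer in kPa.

K_a = (1 − sin φ)/(1 + sin φ) = 0.3307.
γ' = 21.8 − 9.81 = 11.99 kN/m³.
Effective vertical stress at 3.0 m: σ'_v = 21.3×1.0 + 11.99×2.00 = 45.28 kPa.
σ'_h = K_a σ'_v = 0.3307 × 45.28 = 14.97 kPa; u = γ_w × 2.00 = 19.62 kPa.
Total σ_h = 14.97 + 19.62 = 34.59 kPa.

34.6 kPa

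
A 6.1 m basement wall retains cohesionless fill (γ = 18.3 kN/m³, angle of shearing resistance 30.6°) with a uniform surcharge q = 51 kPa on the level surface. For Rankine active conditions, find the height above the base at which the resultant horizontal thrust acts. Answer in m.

2.52 m

K_a = 0.3253.
Triangular part P₁ = ½K_aγH² = 110.8 at H/3 = 2.033 m; rectangular part P₂ = K_a q H = 101.2 at H/2 = 3.050 m.
ȳ = (P₁·2.033 + P₂·3.050)/(P₁+P₂) = 2.519 m.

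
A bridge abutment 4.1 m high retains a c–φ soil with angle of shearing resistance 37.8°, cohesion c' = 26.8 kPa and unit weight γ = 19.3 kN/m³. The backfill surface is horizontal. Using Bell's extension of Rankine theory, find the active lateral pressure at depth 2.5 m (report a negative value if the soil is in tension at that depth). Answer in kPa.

K_a = (1 − sin φ)/(1 + sin φ) = 0.2400.
σ_a = K_a γ z − 2c√K_a = 0.2400×19.3×2.5 − 2×26.8×0.4899 = -14.68 kPa.

-14.7 kPa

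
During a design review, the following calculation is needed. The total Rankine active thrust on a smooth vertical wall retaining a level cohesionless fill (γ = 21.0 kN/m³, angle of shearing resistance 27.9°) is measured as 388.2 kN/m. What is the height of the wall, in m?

10.1 m

K_a = 0.3625. P_a = ½ K_a γ H² ⇒ H = √(2P_a/(K_a γ)).
H = √(2×388.2/(0.3625×21.0)) = 10.10 m.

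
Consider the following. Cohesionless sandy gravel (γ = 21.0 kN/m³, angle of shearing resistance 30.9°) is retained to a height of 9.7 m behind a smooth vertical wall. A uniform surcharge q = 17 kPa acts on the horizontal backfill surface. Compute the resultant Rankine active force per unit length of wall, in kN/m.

371 kN/m

K_a = tan²(45° − φ/2) = 0.3214.
Soil triangle: ½ K_a γ H² = 0.5×0.3214×21.0×9.7² = 317.5 kN/m.
Surcharge rectangle: K_a q H = 0.3214×17×9.7 = 53.00 kN/m.
Total = 317.5 + 53.00 = 370.5 kN/m.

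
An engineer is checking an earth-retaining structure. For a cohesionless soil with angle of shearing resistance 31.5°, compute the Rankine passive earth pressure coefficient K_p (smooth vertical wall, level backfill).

K_p = (1 + sin φ)/(1 − sin φ) = tan²(45° + 31.5°/2) = 3.188.

3.19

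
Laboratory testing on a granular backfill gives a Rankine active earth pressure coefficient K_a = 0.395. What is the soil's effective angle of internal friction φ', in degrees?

K_a = tan²(45° − φ/2) ⇒ 45° − φ/2 = arctan(√0.395) = 32.15°.
φ = 2(45° − 32.15°) = 25.70°.

25.7°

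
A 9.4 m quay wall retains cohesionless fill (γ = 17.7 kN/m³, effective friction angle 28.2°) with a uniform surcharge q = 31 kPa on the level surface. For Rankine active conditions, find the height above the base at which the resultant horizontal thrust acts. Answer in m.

K_a = 0.3582.
Triangular part P₁ = ½K_aγH² = 280.1 at H/3 = 3.133 m; rectangular part P₂ = K_a q H = 104.4 at H/2 = 4.700 m.
ȳ = (P₁·3.133 + P₂·4.700)/(P₁+P₂) = 3.559 m.

3.56 m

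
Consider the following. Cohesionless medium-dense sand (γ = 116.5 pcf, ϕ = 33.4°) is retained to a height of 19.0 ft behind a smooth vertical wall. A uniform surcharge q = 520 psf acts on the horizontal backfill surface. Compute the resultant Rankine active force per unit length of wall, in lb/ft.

8960 lb/ft

K_a = tan²(45° − φ/2) = 0.2899.
Soil triangle: ½ K_a γ H² = 0.5×0.2899×116.5×19.0² = 6097 lb/ft.
Surcharge rectangle: K_a q H = 0.2899×520×19.0 = 2864 lb/ft.
Total = 6097 + 2864 = 8961 lb/ft.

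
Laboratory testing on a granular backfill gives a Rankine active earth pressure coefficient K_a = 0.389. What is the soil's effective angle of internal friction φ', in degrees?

K_a = tan²(45° − φ/2) ⇒ 45° − φ/2 = arctan(√0.389) = 31.95°.
φ = 2(45° − 31.95°) = 26.10°.

26.1°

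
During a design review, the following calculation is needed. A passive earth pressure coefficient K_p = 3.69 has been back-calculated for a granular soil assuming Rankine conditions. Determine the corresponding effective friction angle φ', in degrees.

35.0°

K_p = (1+sin φ)/(1−sin φ) ⇒ sin φ = (K_p − 1)/(K_p + 1) = 0.5736.
φ = arcsin(0.5736) = 35.00°.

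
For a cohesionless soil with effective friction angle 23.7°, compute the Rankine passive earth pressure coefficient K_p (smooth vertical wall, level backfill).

K_p = (1 + sin φ)/(1 − sin φ) = tan²(45° + 23.7°/2) = 2.344.

2.34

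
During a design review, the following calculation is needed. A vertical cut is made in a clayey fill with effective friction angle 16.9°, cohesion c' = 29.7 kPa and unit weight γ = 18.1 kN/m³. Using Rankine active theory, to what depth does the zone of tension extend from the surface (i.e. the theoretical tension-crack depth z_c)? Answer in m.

4.43 m

K_a = tan²(45° − 16.9°/2) = 0.5495; √K_a = 0.7413.
The active pressure is zero where K_a γ z = 2c√K_a, so z_c = 2c/(γ√K_a) = 2×29.7/(18.1×0.7413) = 4.427 m.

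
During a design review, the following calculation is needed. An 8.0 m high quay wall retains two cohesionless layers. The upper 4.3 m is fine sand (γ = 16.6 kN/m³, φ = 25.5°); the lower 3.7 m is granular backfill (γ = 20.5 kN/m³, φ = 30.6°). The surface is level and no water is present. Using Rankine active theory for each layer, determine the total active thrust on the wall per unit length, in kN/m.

K_a1 = tan²(45°−25.5°/2) = 0.3981; K_a2 = tan²(45°−30.6°/2) = 0.3253.
Layer 1: σ at base = K_a1 γ₁ h₁ = 28.42 kPa; P₁ = ½×28.42×4.3 = 61.10.
Layer 2: σ_v at top = γ₁h₁ = 71.38; σ_h top = K_a2×71.38 = 23.22; σ_h base = K_a2×(71.38+20.5×3.7) = 47.90.
P₂ = ½(23.22+47.90)×3.7 = 131.6. Total P_a = 61.10+131.6 = 192.7 kN/m.

193 kN/m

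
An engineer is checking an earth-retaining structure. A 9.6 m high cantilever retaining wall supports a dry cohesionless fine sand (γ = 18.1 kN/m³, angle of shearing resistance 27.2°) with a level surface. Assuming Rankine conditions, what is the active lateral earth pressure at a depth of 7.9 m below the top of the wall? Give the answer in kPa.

K_a = (1 − sin φ)/(1 + sin φ) = 0.3726.
σ_h = K_a γ z = 0.3726 × 18.1 × 7.9 = 53.28 kPa.

53.3 kPa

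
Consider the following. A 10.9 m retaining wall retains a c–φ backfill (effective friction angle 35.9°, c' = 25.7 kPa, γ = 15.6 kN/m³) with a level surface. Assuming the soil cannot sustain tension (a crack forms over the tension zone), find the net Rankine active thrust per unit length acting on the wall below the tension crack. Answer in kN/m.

40.2 kN/m

K_a = 0.2607; √K_a = 0.5106.
Tension-crack depth z_c = 2c/(γ√K_a) = 2×25.7/(15.6×0.5106) = 6.453 m.
σ_a at base = K_a γ H − 2c√K_a = 0.2607×15.6×10.9 − 2×25.7×0.5106 = 18.09 kPa.
P_a = ½ × 18.09 × (H − z_c) = 0.5×18.09×4.447 = 40.23 kN/m.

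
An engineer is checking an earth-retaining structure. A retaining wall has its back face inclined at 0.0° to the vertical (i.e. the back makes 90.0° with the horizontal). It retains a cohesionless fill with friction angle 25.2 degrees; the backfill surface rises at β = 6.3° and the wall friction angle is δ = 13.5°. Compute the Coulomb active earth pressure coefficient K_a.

0.396

K_a = sin²(α+φ) / [sin²α · sin(α−δ) · (1 + √{sin(φ+δ)sin(φ−β) / (sin(α−δ)sin(α+β))})²].
With α = 90.0°, φ = 25.2°, δ = 13.5°, β = 6.3°: K_a = 0.3962.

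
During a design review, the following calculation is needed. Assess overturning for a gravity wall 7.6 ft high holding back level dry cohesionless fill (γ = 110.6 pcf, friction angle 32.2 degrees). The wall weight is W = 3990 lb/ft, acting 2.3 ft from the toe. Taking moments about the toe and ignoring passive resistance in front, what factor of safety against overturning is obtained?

3.72

K_a = tan²(45° − 32.2°/2) = 0.3047.
P_a = ½K_aγH² = 0.5×0.3047×110.6×7.6² = 973.4 lb/ft, acting at H/3 = 2.533 ft above the base.
Overturning moment M_o = P_a × H/3 = 973.4 × 2.533 = 2466.
Resisting moment M_r = W × 2.3 = 3990 × 2.3 = 9177.
FS_overturning = M_r/M_o = 9177/2466 = 3.722.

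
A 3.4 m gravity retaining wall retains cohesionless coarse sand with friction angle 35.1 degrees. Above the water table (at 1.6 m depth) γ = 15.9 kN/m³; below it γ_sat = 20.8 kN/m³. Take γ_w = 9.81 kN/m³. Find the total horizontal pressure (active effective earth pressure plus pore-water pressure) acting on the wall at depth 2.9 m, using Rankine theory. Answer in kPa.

K_a = (1 − sin φ)/(1 + sin φ) = 0.2698.
γ' = 20.8 − 9.81 = 10.99 kN/m³.
Effective vertical stress at 2.9 m: σ'_v = 15.9×1.6 + 10.99×1.30 = 39.73 kPa.
σ'_h = K_a σ'_v = 0.2698 × 39.73 = 10.72 kPa; u = γ_w × 1.30 = 12.75 kPa.
Total σ_h = 10.72 + 12.75 = 23.47 kPa.

23.5 kPa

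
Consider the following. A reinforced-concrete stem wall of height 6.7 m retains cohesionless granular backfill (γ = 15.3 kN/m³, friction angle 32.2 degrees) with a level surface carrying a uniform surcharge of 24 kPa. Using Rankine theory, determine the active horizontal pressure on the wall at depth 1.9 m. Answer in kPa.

K_a = (1 − sin φ)/(1 + sin φ) = 0.3047.
σ_v = γz + q = 15.3 × 1.9 + 24 = 53.07 kPa.
σ_h = K_a σ_v = 0.3047 × 53.07 = 16.17 kPa.

16.2 kPa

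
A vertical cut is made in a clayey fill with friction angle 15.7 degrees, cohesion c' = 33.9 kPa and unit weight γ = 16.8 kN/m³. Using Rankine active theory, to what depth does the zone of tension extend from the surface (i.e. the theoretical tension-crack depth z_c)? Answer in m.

5.33 m

K_a = tan²(45° − 15.7°/2) = 0.5741; √K_a = 0.7577.
The active pressure is zero where K_a γ z = 2c√K_a, so z_c = 2c/(γ√K_a) = 2×33.9/(16.8×0.7577) = 5.327 m.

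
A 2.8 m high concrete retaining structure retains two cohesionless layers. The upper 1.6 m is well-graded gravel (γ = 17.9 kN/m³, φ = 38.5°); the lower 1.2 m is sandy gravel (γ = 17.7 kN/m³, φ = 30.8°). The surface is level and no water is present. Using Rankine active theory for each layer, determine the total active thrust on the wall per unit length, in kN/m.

K_a1 = tan²(45°−38.5°/2) = 0.2327; K_a2 = tan²(45°−30.8°/2) = 0.3227.
Layer 1: σ at base = K_a1 γ₁ h₁ = 6.663 kPa; P₁ = ½×6.663×1.6 = 5.331.
Layer 2: σ_v at top = γ₁h₁ = 28.64; σ_h top = K_a2×28.64 = 9.243; σ_h base = K_a2×(28.64+17.7×1.2) = 16.10.
P₂ = ½(9.243+16.10)×1.2 = 15.20. Total P_a = 5.331+15.20 = 20.53 kN/m.

20.5 kN/m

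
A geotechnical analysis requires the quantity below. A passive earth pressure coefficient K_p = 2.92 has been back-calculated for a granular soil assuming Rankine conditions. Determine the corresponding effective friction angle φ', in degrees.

K_p = (1+sin φ)/(1−sin φ) ⇒ sin φ = (K_p − 1)/(K_p + 1) = 0.4898.
φ = arcsin(0.4898) = 29.33°.

29.3°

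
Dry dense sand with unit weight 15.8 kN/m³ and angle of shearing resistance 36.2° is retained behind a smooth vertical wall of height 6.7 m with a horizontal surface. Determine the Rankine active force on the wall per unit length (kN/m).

K_a = tan²(45° − φ/2) = 0.2574.
P_a = ½ K_a γ H² = 0.5 × 0.2574 × 15.8 × 6.7² = 91.28 kN/m.

91.3 kN/m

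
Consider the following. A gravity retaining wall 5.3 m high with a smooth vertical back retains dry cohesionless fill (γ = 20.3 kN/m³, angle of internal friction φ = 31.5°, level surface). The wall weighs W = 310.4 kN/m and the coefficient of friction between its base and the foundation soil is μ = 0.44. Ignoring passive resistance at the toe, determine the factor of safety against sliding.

K_a = tan²(45° − 31.5°/2) = 0.3136.
P_a = ½K_aγH² = 0.5×0.3136×20.3×5.3² = 89.42 kN/m, acting at H/3 = 1.767 m above the base.
FS_sliding = μW / P_a = 0.44×310.4 / 89.42 = 1.527.

1.53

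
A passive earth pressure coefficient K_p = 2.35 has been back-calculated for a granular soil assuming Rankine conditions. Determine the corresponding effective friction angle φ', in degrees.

K_p = (1+sin φ)/(1−sin φ) ⇒ sin φ = (K_p − 1)/(K_p + 1) = 0.4030.
φ = arcsin(0.4030) = 23.76°.

23.8°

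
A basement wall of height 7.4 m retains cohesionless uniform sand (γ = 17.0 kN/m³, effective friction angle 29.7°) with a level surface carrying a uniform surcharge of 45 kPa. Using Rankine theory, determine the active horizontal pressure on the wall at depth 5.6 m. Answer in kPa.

47.3 kPa

K_a = (1 − sin φ)/(1 + sin φ) = 0.3374.
σ_v = γz + q = 17.0 × 5.6 + 45 = 140.2 kPa.
σ_h = K_a σ_v = 0.3374 × 140.2 = 47.30 kPa.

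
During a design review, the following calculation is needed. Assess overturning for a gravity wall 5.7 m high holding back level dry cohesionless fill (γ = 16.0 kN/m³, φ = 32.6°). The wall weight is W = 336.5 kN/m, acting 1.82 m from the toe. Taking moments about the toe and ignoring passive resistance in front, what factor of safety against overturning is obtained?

K_a = tan²(45° − 32.6°/2) = 0.2997.
P_a = ½K_aγH² = 0.5×0.2997×16.0×5.7² = 77.91 kN/m, acting at H/3 = 1.900 m above the base.
Overturning moment M_o = P_a × H/3 = 77.91 × 1.900 = 148.0.
Resisting moment M_r = W × 1.82 = 336.5 × 1.82 = 612.4.
FS_overturning = M_r/M_o = 612.4/148.0 = 4.137.

4.14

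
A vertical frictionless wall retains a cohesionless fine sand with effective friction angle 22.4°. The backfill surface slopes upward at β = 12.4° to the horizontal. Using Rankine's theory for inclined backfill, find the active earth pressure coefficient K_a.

0.501

K_a = cos β · (cos β − √(cos²β − cos²φ)) / (cos β + √(cos²β − cos²φ)).
cos β = 0.9767, cos φ = 0.9245, √(cos²β − cos²φ) = 0.3148.
K_a = 0.9767 × (0.9767 − 0.3148)/(0.9767 + 0.3148) = 0.5005.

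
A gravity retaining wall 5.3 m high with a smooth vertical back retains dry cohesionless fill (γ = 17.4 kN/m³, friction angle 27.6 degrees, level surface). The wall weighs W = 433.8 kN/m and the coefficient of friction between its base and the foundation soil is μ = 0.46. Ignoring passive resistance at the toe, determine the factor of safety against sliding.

2.23

K_a = tan²(45° − 27.6°/2) = 0.3668.
P_a = ½K_aγH² = 0.5×0.3668×17.4×5.3² = 89.63 kN/m, acting at H/3 = 1.767 m above the base.
FS_sliding = μW / P_a = 0.46×433.8 / 89.63 = 2.226.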